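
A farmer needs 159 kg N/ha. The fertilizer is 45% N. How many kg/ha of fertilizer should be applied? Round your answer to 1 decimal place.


Step 1: Fertilizer rate = target N / (N content / 100)
Step 2: Rate = 159 / (45 / 100)
Step 3: Rate = 159 / 0.45
Step 4: Rate = 353.3 kg/ha

353.3


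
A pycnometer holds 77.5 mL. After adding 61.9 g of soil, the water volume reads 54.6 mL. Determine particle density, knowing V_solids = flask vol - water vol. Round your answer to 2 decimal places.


Step 1: Volume of solids = flask volume - water volume with soil
Step 2: V_solids = 77.5 - 54.6 = 22.9 mL
Step 3: Particle density = mass / V_solids = 61.9 / 22.9 = 2.7 g/cm^3

2.7


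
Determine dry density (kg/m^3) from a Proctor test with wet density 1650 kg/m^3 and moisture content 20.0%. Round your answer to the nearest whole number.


Step 1: Dry density = wet density / (1 + w/100)
Step 2: Dry density = 1650 / (1 + 20.0/100)
Step 3: Dry density = 1650 / 1.2
Step 4: Dry density = 1375 kg/m^3

1375


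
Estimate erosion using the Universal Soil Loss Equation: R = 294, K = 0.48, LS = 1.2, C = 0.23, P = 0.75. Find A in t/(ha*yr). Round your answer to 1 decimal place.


Step 1: A = R * K * LS * C * P
Step 2: R * K = 294 * 0.48 = 141.12
Step 3: (R*K) * LS = 141.12 * 1.2 = 169.344
Step 4: * C * P = 169.344 * 0.23 * 0.75 = 29.2
Step 5: A = 29.2 t/(ha*yr)

29.2


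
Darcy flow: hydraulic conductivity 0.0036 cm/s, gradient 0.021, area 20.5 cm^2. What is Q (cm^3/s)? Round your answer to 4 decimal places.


Step 1: Apply Darcy's law: Q = K * i * A
Step 2: Q = 0.0036 * 0.021 * 20.5
Step 3: Q = 0.0015 cm^3/s

0.0015


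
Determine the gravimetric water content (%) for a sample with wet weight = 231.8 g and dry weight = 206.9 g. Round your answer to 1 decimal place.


Step 1: Water mass = wet - dry = 231.8 - 206.9 = 24.9 g
Step 2: w = 100 * water mass / dry mass
Step 3: w = 100 * 24.9 / 206.9 = 12.0%

12.0


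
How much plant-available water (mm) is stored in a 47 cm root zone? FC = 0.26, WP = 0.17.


Step 1: Available water = (FC - WP) * depth * 10
Step 2: AW = (0.26 - 0.17) * 47 * 10
Step 3: AW = 0.09 * 47 * 10
Step 4: AW = 42.3 mm

42.3


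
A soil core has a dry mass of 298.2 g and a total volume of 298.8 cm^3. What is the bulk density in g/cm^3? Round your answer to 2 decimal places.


Step 1: Identify the formula: BD = dry mass / volume
Step 2: Substitute values: BD = 298.2 / 298.8
Step 3: BD = 1.0 g/cm^3

1.0


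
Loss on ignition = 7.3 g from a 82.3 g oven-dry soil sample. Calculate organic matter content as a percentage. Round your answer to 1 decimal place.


Step 1: OM% = 100 * LOI / sample mass
Step 2: OM = 100 * 7.3 / 82.3
Step 3: OM = 8.9%

8.9


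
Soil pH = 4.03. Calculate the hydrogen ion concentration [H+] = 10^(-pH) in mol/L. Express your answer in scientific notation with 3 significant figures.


Step 1: [H+] = 10^(-pH)
Step 2: [H+] = 10^(-4.03)
Step 3: [H+] = 9.33e-05 mol/L

9.33e-05


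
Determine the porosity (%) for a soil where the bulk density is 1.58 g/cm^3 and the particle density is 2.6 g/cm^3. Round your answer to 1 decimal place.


Step 1: Formula: n = 100 * (1 - BD / PD)
Step 2: n = 100 * (1 - 1.58 / 2.6)
Step 3: n = 100 * (1 - 0.60769)
Step 4: n = 39.2%

39.2


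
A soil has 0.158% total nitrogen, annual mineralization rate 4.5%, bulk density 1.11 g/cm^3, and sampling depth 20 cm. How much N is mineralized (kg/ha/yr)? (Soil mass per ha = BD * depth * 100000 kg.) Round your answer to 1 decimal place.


Step 1: Soil mass per ha = BD * depth * 100000 = 1.11 * 20 * 100000 = 2220000 kg
Step 2: Total N pool = soil mass * N%/100 = 2220000 * 0.158/100 = 3507.6 kg/ha
Step 3: N mineralized = N pool * rate%/100 = 3507.6 * 4.5/100 = 157.8 kg/ha/yr

157.8


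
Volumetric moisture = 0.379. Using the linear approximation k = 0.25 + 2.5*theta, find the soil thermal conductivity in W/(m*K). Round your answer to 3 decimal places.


Step 1: k = 0.25 + 2.5 * theta
Step 2: k = 0.25 + 2.5 * 0.379
Step 3: k = 0.25 + 0.948
Step 4: k = 1.198 W/(m*K)

1.198


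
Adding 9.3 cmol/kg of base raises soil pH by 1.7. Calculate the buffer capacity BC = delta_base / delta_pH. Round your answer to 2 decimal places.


Step 1: BC = change in base / change in pH
Step 2: BC = 9.3 / 1.7
Step 3: BC = 5.47 cmol/(kg*pH unit)

5.47


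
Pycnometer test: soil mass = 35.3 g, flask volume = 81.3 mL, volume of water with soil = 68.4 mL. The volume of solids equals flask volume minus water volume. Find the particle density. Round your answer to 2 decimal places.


Step 1: Volume of solids = flask volume - water volume with soil
Step 2: V_solids = 81.3 - 68.4 = 12.9 mL
Step 3: Particle density = mass / V_solids = 35.3 / 12.9 = 2.74 g/cm^3

2.74


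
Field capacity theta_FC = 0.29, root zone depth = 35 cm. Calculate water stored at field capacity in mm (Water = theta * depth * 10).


Step 1: Water (mm) = theta_FC * depth (cm) * 10
Step 2: Water = 0.29 * 35 * 10
Step 3: Water = 101.5 mm

101.5


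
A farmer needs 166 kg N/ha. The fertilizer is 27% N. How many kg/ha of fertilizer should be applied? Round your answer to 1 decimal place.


Step 1: Fertilizer rate = target N / (N content / 100)
Step 2: Rate = 166 / (27 / 100)
Step 3: Rate = 166 / 0.27
Step 4: Rate = 614.8 kg/ha

614.8


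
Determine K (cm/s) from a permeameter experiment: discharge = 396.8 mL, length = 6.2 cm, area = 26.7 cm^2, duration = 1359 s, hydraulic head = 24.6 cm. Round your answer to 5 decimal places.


Step 1: K = Q * L / (A * t * h)
Step 2: Numerator = 396.8 * 6.2 = 2460.16
Step 3: Denominator = 26.7 * 1359 * 24.6 = 892618.38
Step 4: K = 2460.16 / 892618.38 = 0.00276 cm/s

0.00276


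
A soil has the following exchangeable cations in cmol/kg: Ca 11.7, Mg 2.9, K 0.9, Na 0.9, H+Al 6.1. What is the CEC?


Step 1: CEC = Ca + Mg + K + Na + (H+Al)
Step 2: CEC = 11.7 + 2.9 + 0.9 + 0.9 + 6.1
Step 3: CEC = 22.5 cmol/kg

22.5


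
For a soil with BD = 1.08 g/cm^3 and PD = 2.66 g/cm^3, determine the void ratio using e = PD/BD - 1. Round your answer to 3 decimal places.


Step 1: e = PD / BD - 1
Step 2: e = 2.66 / 1.08 - 1
Step 3: e = 2.46296 - 1
Step 4: e = 1.463

1.463


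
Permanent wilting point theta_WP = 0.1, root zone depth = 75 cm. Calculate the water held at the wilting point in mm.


Step 1: Water (mm) = theta_WP * depth * 10
Step 2: Water = 0.1 * 75 * 10
Step 3: Water = 75.0 mm

75.0


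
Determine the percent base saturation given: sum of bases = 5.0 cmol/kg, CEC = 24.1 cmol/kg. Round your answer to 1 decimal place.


Step 1: BS = 100 * (sum of bases) / CEC
Step 2: BS = 100 * 5.0 / 24.1
Step 3: BS = 20.7%

20.7


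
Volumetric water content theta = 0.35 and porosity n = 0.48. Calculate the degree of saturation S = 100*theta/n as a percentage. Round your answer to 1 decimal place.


Step 1: S = 100 * theta_v / n
Step 2: S = 100 * 0.35 / 0.48
Step 3: S = 72.9%

72.9


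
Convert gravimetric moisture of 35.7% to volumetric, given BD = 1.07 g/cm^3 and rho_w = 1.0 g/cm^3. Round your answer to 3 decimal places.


Step 1: theta = (w / 100) * BD / rho_w
Step 2: theta = (35.7 / 100) * 1.07 / 1.0
Step 3: theta = 0.357 * 1.07
Step 4: theta = 0.382

0.382


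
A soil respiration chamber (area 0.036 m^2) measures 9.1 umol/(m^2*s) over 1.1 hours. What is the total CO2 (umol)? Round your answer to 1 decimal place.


Step 1: Convert time to seconds: 1.1 hr * 3600 = 3960.0 s
Step 2: Total = flux * area * time_s
Step 3: Total = 9.1 * 0.036 * 3960.0
Step 4: Total = 1297.3 umol

1297.3


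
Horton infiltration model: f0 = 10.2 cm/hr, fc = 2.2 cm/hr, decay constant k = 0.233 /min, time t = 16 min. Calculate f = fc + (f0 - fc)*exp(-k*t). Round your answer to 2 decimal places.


Step 1: f = fc + (f0 - fc) * exp(-k * t)
Step 2: exp(-0.233 * 16) = 0.024041
Step 3: f = 2.2 + (10.2 - 2.2) * 0.024041
Step 4: f = 2.2 + 8.0 * 0.024041
Step 5: f = 2.39 cm/hr

2.39


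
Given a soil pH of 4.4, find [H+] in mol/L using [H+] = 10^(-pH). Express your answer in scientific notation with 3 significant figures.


Step 1: [H+] = 10^(-pH)
Step 2: [H+] = 10^(-4.4)
Step 3: [H+] = 3.98e-05 mol/L

3.98e-05


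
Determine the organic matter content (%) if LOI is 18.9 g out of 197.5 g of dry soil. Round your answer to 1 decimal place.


Step 1: OM% = 100 * LOI / sample mass
Step 2: OM = 100 * 18.9 / 197.5
Step 3: OM = 9.6%

9.6


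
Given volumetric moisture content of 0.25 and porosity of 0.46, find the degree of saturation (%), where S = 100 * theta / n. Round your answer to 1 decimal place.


Step 1: S = 100 * theta_v / n
Step 2: S = 100 * 0.25 / 0.46
Step 3: S = 54.3%

54.3


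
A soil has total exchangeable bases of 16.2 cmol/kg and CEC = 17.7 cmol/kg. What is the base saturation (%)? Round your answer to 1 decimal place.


Step 1: BS = 100 * (sum of bases) / CEC
Step 2: BS = 100 * 16.2 / 17.7
Step 3: BS = 91.5%

91.5


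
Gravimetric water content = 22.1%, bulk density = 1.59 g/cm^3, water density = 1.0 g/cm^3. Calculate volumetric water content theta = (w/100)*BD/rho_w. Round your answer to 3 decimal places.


Step 1: theta = (w / 100) * BD / rho_w
Step 2: theta = (22.1 / 100) * 1.59 / 1.0
Step 3: theta = 0.221 * 1.59
Step 4: theta = 0.351

0.351


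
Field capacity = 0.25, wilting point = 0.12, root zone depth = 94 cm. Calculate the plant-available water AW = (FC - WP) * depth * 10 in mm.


Step 1: Available water = (FC - WP) * depth * 10
Step 2: AW = (0.25 - 0.12) * 94 * 10
Step 3: AW = 0.13 * 94 * 10
Step 4: AW = 122.2 mm

122.2


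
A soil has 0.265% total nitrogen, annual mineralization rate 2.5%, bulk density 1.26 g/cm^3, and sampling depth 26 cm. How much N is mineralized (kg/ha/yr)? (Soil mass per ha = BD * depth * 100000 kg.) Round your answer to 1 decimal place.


Step 1: Soil mass per ha = BD * depth * 100000 = 1.26 * 26 * 100000 = 3276000 kg
Step 2: Total N pool = soil mass * N%/100 = 3276000 * 0.265/100 = 8681.4 kg/ha
Step 3: N mineralized = N pool * rate%/100 = 8681.4 * 2.5/100 = 217.0 kg/ha/yr

217.0


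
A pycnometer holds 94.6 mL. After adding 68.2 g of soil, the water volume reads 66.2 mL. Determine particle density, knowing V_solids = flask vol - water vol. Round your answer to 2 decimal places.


Step 1: Volume of solids = flask volume - water volume with soil
Step 2: V_solids = 94.6 - 66.2 = 28.4 mL
Step 3: Particle density = mass / V_solids = 68.2 / 28.4 = 2.4 g/cm^3

2.4


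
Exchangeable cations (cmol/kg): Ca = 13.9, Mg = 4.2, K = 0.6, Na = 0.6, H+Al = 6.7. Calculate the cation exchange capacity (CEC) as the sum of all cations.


Step 1: CEC = Ca + Mg + K + Na + (H+Al)
Step 2: CEC = 13.9 + 4.2 + 0.6 + 0.6 + 6.7
Step 3: CEC = 26.0 cmol/kg

26.0


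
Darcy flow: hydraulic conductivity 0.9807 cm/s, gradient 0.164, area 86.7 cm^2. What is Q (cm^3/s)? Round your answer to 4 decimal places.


Step 1: Apply Darcy's law: Q = K * i * A
Step 2: Q = 0.9807 * 0.164 * 86.7
Step 3: Q = 13.9444 cm^3/s

13.9444


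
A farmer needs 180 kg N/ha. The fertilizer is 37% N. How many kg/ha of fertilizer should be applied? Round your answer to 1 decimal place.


Step 1: Fertilizer rate = target N / (N content / 100)
Step 2: Rate = 180 / (37 / 100)
Step 3: Rate = 180 / 0.37
Step 4: Rate = 486.5 kg/ha

486.5


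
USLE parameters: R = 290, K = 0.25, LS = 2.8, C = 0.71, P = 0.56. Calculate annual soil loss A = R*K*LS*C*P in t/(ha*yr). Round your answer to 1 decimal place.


Step 1: A = R * K * LS * C * P
Step 2: R * K = 290 * 0.25 = 72.5
Step 3: (R*K) * LS = 72.5 * 2.8 = 203.0
Step 4: * C * P = 203.0 * 0.71 * 0.56 = 80.7
Step 5: A = 80.7 t/(ha*yr)

80.7


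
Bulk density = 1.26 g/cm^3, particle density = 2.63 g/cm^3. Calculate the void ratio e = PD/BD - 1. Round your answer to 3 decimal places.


Step 1: e = PD / BD - 1
Step 2: e = 2.63 / 1.26 - 1
Step 3: e = 2.0873 - 1
Step 4: e = 1.087

1.087


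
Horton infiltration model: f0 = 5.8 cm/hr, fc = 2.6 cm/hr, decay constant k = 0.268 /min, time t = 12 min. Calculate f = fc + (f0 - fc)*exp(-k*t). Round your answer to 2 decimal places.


Step 1: f = fc + (f0 - fc) * exp(-k * t)
Step 2: exp(-0.268 * 12) = 0.040115
Step 3: f = 2.6 + (5.8 - 2.6) * 0.040115
Step 4: f = 2.6 + 3.2 * 0.040115
Step 5: f = 2.73 cm/hr

2.73


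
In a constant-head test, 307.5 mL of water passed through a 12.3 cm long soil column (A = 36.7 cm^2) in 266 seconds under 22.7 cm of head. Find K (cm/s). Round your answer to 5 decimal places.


Step 1: K = Q * L / (A * t * h)
Step 2: Numerator = 307.5 * 12.3 = 3782.25
Step 3: Denominator = 36.7 * 266 * 22.7 = 221601.94
Step 4: K = 3782.25 / 221601.94 = 0.01707 cm/s

0.01707


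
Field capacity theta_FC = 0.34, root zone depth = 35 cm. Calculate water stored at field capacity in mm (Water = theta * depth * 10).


Step 1: Water (mm) = theta_FC * depth (cm) * 10
Step 2: Water = 0.34 * 35 * 10
Step 3: Water = 119.0 mm

119.0


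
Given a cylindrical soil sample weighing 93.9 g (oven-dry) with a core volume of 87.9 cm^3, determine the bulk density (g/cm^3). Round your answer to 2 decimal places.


Step 1: Identify the formula: BD = dry mass / volume
Step 2: Substitute values: BD = 93.9 / 87.9
Step 3: BD = 1.07 g/cm^3

1.07


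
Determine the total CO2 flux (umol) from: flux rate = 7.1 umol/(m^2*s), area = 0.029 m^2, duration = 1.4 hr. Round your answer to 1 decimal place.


Step 1: Convert time to seconds: 1.4 hr * 3600 = 5040.0 s
Step 2: Total = flux * area * time_s
Step 3: Total = 7.1 * 0.029 * 5040.0
Step 4: Total = 1037.7 umol

1037.7


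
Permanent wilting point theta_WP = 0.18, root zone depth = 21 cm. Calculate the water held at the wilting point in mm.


Step 1: Water (mm) = theta_WP * depth * 10
Step 2: Water = 0.18 * 21 * 10
Step 3: Water = 37.8 mm

37.8


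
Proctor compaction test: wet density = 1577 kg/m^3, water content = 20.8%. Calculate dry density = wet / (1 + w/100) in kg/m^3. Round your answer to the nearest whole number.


Step 1: Dry density = wet density / (1 + w/100)
Step 2: Dry density = 1577 / (1 + 20.8/100)
Step 3: Dry density = 1577 / 1.208
Step 4: Dry density = 1305 kg/m^3

1305


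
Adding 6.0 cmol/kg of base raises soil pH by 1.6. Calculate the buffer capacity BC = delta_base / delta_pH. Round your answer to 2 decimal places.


Step 1: BC = change in base / change in pH
Step 2: BC = 6.0 / 1.6
Step 3: BC = 3.75 cmol/(kg*pH unit)

3.75


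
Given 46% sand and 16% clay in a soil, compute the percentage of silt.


Step 1: sand + silt + clay = 100%
Step 2: silt = 100 - sand - clay
Step 3: silt = 100 - 46 - 16
Step 4: silt = 38%

38


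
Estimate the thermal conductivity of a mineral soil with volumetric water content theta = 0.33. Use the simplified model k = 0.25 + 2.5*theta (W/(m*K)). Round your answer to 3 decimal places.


Step 1: k = 0.25 + 2.5 * theta
Step 2: k = 0.25 + 2.5 * 0.33
Step 3: k = 0.25 + 0.825
Step 4: k = 1.075 W/(m*K)

1.075


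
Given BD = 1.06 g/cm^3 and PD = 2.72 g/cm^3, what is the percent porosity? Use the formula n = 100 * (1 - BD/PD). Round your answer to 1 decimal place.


Step 1: Formula: n = 100 * (1 - BD / PD)
Step 2: n = 100 * (1 - 1.06 / 2.72)
Step 3: n = 100 * (1 - 0.38971)
Step 4: n = 61.0%

61.0


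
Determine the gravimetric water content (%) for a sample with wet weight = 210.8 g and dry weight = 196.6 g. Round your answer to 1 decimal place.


Step 1: Water mass = wet - dry = 210.8 - 196.6 = 14.2 g
Step 2: w = 100 * water mass / dry mass
Step 3: w = 100 * 14.2 / 196.6 = 7.2%

7.2


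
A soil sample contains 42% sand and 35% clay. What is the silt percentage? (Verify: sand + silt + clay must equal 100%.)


Step 1: sand + silt + clay = 100%
Step 2: silt = 100 - sand - clay
Step 3: silt = 100 - 42 - 35
Step 4: silt = 23%

23


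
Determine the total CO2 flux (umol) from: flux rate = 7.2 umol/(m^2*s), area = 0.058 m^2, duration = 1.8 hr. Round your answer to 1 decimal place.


Step 1: Convert time to seconds: 1.8 hr * 3600 = 6480.0 s
Step 2: Total = flux * area * time_s
Step 3: Total = 7.2 * 0.058 * 6480.0
Step 4: Total = 2706.0 umol

2706.0


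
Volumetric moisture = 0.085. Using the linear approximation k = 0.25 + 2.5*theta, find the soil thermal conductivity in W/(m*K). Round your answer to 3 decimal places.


Step 1: k = 0.25 + 2.5 * theta
Step 2: k = 0.25 + 2.5 * 0.085
Step 3: k = 0.25 + 0.213
Step 4: k = 0.463 W/(m*K)

0.463


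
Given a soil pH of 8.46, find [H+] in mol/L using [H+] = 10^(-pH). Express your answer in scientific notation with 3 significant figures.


Step 1: [H+] = 10^(-pH)
Step 2: [H+] = 10^(-8.46)
Step 3: [H+] = 3.47e-09 mol/L

3.47e-09


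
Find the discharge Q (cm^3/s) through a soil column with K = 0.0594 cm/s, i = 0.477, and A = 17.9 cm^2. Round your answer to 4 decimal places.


Step 1: Apply Darcy's law: Q = K * i * A
Step 2: Q = 0.0594 * 0.477 * 17.9
Step 3: Q = 0.5072 cm^3/s

0.5072


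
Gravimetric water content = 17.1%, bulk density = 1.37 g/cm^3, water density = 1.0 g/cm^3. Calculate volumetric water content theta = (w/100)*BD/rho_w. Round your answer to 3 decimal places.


Step 1: theta = (w / 100) * BD / rho_w
Step 2: theta = (17.1 / 100) * 1.37 / 1.0
Step 3: theta = 0.171 * 1.37
Step 4: theta = 0.234

0.234


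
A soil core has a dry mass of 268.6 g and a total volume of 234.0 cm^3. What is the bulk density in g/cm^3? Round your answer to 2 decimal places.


Step 1: Identify the formula: BD = dry mass / volume
Step 2: Substitute values: BD = 268.6 / 234.0
Step 3: BD = 1.15 g/cm^3

1.15


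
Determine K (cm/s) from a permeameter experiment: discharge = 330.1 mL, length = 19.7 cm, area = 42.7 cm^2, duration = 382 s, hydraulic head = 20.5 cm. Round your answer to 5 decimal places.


Step 1: K = Q * L / (A * t * h)
Step 2: Numerator = 330.1 * 19.7 = 6502.97
Step 3: Denominator = 42.7 * 382 * 20.5 = 334383.7
Step 4: K = 6502.97 / 334383.7 = 0.01945 cm/s

0.01945


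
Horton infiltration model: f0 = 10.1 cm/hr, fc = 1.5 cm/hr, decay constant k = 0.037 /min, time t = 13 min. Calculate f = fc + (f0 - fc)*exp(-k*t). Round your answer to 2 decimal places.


Step 1: f = fc + (f0 - fc) * exp(-k * t)
Step 2: exp(-0.037 * 13) = 0.618165
Step 3: f = 1.5 + (10.1 - 1.5) * 0.618165
Step 4: f = 1.5 + 8.6 * 0.618165
Step 5: f = 6.82 cm/hr

6.82


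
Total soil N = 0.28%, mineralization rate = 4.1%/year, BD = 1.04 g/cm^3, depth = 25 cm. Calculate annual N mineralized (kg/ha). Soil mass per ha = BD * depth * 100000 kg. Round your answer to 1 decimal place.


Step 1: Soil mass per ha = BD * depth * 100000 = 1.04 * 25 * 100000 = 2600000 kg
Step 2: Total N pool = soil mass * N%/100 = 2600000 * 0.28/100 = 7280.0 kg/ha
Step 3: N mineralized = N pool * rate%/100 = 7280.0 * 4.1/100 = 298.5 kg/ha/yr

298.5


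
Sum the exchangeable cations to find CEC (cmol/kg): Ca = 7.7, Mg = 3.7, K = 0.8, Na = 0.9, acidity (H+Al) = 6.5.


Step 1: CEC = Ca + Mg + K + Na + (H+Al)
Step 2: CEC = 7.7 + 3.7 + 0.8 + 0.9 + 6.5
Step 3: CEC = 19.6 cmol/kg

19.6


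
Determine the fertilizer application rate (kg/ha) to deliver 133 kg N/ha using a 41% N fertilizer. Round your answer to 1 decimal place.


Step 1: Fertilizer rate = target N / (N content / 100)
Step 2: Rate = 133 / (41 / 100)
Step 3: Rate = 133 / 0.41
Step 4: Rate = 324.4 kg/ha

324.4


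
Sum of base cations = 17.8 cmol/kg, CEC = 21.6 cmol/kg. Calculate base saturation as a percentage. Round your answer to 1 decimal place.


Step 1: BS = 100 * (sum of bases) / CEC
Step 2: BS = 100 * 17.8 / 21.6
Step 3: BS = 82.4%

82.4


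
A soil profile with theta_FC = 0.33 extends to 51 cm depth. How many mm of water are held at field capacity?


Step 1: Water (mm) = theta_FC * depth (cm) * 10
Step 2: Water = 0.33 * 51 * 10
Step 3: Water = 168.3 mm

168.3


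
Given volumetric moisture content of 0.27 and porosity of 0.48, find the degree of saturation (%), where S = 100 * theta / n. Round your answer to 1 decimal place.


Step 1: S = 100 * theta_v / n
Step 2: S = 100 * 0.27 / 0.48
Step 3: S = 56.3%

56.3


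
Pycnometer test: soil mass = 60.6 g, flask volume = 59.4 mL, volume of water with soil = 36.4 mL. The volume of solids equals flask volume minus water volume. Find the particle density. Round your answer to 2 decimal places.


Step 1: Volume of solids = flask volume - water volume with soil
Step 2: V_solids = 59.4 - 36.4 = 23.0 mL
Step 3: Particle density = mass / V_solids = 60.6 / 23.0 = 2.63 g/cm^3

2.63


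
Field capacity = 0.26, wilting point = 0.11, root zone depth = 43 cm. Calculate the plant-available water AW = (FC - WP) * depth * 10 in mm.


Step 1: Available water = (FC - WP) * depth * 10
Step 2: AW = (0.26 - 0.11) * 43 * 10
Step 3: AW = 0.15 * 43 * 10
Step 4: AW = 64.5 mm

64.5


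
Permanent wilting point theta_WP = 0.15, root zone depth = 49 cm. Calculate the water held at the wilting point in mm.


Step 1: Water (mm) = theta_WP * depth * 10
Step 2: Water = 0.15 * 49 * 10
Step 3: Water = 73.5 mm

73.5


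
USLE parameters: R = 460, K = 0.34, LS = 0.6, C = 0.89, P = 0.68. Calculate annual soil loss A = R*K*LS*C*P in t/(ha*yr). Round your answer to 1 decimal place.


Step 1: A = R * K * LS * C * P
Step 2: R * K = 460 * 0.34 = 156.4
Step 3: (R*K) * LS = 156.4 * 0.6 = 93.84
Step 4: * C * P = 93.84 * 0.89 * 0.68 = 56.8
Step 5: A = 56.8 t/(ha*yr)

56.8


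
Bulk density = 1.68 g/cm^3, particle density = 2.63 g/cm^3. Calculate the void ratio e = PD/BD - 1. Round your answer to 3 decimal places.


Step 1: e = PD / BD - 1
Step 2: e = 2.63 / 1.68 - 1
Step 3: e = 1.56548 - 1
Step 4: e = 0.565

0.565


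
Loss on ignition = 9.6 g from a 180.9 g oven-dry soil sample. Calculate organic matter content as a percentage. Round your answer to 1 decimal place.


Step 1: OM% = 100 * LOI / sample mass
Step 2: OM = 100 * 9.6 / 180.9
Step 3: OM = 5.3%

5.3


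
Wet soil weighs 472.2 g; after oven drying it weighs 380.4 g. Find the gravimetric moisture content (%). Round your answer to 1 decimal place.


Step 1: Water mass = wet - dry = 472.2 - 380.4 = 91.8 g
Step 2: w = 100 * water mass / dry mass
Step 3: w = 100 * 91.8 / 380.4 = 24.1%

24.1


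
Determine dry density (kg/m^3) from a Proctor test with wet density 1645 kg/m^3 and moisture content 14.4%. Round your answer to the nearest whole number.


Step 1: Dry density = wet density / (1 + w/100)
Step 2: Dry density = 1645 / (1 + 14.4/100)
Step 3: Dry density = 1645 / 1.144
Step 4: Dry density = 1438 kg/m^3

1438


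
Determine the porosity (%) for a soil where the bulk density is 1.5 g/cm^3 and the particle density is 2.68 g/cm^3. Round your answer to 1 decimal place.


Step 1: Formula: n = 100 * (1 - BD / PD)
Step 2: n = 100 * (1 - 1.5 / 2.68)
Step 3: n = 100 * (1 - 0.5597)
Step 4: n = 44.0%

44.0


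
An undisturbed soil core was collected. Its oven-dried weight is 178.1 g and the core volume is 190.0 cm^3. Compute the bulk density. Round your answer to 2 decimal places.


Step 1: Identify the formula: BD = dry mass / volume
Step 2: Substitute values: BD = 178.1 / 190.0
Step 3: BD = 0.94 g/cm^3

0.94


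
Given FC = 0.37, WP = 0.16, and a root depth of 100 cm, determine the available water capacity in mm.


Step 1: Available water = (FC - WP) * depth * 10
Step 2: AW = (0.37 - 0.16) * 100 * 10
Step 3: AW = 0.21 * 100 * 10
Step 4: AW = 210.0 mm

210.0


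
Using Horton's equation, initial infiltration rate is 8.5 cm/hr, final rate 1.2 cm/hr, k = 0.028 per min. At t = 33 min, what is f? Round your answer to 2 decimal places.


Step 1: f = fc + (f0 - fc) * exp(-k * t)
Step 2: exp(-0.028 * 33) = 0.396928
Step 3: f = 1.2 + (8.5 - 1.2) * 0.396928
Step 4: f = 1.2 + 7.3 * 0.396928
Step 5: f = 4.1 cm/hr

4.1


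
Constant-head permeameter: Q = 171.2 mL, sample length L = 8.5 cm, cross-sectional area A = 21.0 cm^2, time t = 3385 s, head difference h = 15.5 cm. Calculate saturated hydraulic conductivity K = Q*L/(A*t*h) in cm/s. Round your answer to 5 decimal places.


Step 1: K = Q * L / (A * t * h)
Step 2: Numerator = 171.2 * 8.5 = 1455.2
Step 3: Denominator = 21.0 * 3385 * 15.5 = 1101817.5
Step 4: K = 1455.2 / 1101817.5 = 0.00132 cm/s

0.00132


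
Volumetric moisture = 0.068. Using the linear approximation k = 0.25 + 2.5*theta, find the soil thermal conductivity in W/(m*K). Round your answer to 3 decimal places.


Step 1: k = 0.25 + 2.5 * theta
Step 2: k = 0.25 + 2.5 * 0.068
Step 3: k = 0.25 + 0.17
Step 4: k = 0.42 W/(m*K)

0.42


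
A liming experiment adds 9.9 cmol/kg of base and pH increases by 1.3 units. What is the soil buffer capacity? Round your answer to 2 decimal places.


Step 1: BC = change in base / change in pH
Step 2: BC = 9.9 / 1.3
Step 3: BC = 7.62 cmol/(kg*pH unit)

7.62


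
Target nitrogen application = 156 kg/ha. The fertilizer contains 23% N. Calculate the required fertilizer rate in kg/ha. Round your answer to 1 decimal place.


Step 1: Fertilizer rate = target N / (N content / 100)
Step 2: Rate = 156 / (23 / 100)
Step 3: Rate = 156 / 0.23
Step 4: Rate = 678.3 kg/ha

678.3


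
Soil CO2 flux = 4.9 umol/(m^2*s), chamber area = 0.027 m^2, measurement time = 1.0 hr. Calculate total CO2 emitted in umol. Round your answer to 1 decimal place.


Step 1: Convert time to seconds: 1.0 hr * 3600 = 3600.0 s
Step 2: Total = flux * area * time_s
Step 3: Total = 4.9 * 0.027 * 3600.0
Step 4: Total = 476.3 umol

476.3


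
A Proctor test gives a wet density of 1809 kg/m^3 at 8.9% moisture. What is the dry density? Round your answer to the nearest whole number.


Step 1: Dry density = wet density / (1 + w/100)
Step 2: Dry density = 1809 / (1 + 8.9/100)
Step 3: Dry density = 1809 / 1.089
Step 4: Dry density = 1661 kg/m^3

1661


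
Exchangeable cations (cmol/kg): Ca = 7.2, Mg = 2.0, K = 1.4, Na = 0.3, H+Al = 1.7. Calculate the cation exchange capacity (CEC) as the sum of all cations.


Step 1: CEC = Ca + Mg + K + Na + (H+Al)
Step 2: CEC = 7.2 + 2.0 + 1.4 + 0.3 + 1.7
Step 3: CEC = 12.6 cmol/kg

12.6


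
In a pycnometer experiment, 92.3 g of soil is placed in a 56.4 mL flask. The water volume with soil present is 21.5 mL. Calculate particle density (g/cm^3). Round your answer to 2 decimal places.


Step 1: Volume of solids = flask volume - water volume with soil
Step 2: V_solids = 56.4 - 21.5 = 34.9 mL
Step 3: Particle density = mass / V_solids = 92.3 / 34.9 = 2.64 g/cm^3

2.64


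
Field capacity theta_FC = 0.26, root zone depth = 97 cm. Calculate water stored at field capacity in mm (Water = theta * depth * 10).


Step 1: Water (mm) = theta_FC * depth (cm) * 10
Step 2: Water = 0.26 * 97 * 10
Step 3: Water = 252.2 mm

252.2


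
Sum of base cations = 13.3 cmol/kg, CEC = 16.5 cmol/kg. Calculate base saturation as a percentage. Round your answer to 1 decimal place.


Step 1: BS = 100 * (sum of bases) / CEC
Step 2: BS = 100 * 13.3 / 16.5
Step 3: BS = 80.6%

80.6


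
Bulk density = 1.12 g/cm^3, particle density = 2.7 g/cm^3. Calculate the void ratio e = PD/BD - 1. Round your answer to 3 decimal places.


Step 1: e = PD / BD - 1
Step 2: e = 2.7 / 1.12 - 1
Step 3: e = 2.41071 - 1
Step 4: e = 1.411

1.411


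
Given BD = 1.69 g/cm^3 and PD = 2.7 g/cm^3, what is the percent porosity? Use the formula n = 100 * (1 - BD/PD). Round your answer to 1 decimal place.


Step 1: Formula: n = 100 * (1 - BD / PD)
Step 2: n = 100 * (1 - 1.69 / 2.7)
Step 3: n = 100 * (1 - 0.62593)
Step 4: n = 37.4%

37.4


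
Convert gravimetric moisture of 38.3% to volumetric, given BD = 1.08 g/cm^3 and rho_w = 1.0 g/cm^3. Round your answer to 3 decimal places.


Step 1: theta = (w / 100) * BD / rho_w
Step 2: theta = (38.3 / 100) * 1.08 / 1.0
Step 3: theta = 0.383 * 1.08
Step 4: theta = 0.414

0.414


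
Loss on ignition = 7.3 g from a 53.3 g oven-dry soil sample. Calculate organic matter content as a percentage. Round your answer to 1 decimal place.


Step 1: OM% = 100 * LOI / sample mass
Step 2: OM = 100 * 7.3 / 53.3
Step 3: OM = 13.7%

13.7


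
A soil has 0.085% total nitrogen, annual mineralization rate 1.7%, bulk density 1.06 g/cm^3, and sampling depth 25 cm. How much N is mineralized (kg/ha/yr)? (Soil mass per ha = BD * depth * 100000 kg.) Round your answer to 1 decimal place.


Step 1: Soil mass per ha = BD * depth * 100000 = 1.06 * 25 * 100000 = 2650000 kg
Step 2: Total N pool = soil mass * N%/100 = 2650000 * 0.085/100 = 2252.5 kg/ha
Step 3: N mineralized = N pool * rate%/100 = 2252.5 * 1.7/100 = 38.3 kg/ha/yr

38.3


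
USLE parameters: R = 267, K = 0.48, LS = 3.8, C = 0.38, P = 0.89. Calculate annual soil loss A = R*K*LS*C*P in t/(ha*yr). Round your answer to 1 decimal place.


Step 1: A = R * K * LS * C * P
Step 2: R * K = 267 * 0.48 = 128.16
Step 3: (R*K) * LS = 128.16 * 3.8 = 487.008
Step 4: * C * P = 487.008 * 0.38 * 0.89 = 164.7
Step 5: A = 164.7 t/(ha*yr)

164.7


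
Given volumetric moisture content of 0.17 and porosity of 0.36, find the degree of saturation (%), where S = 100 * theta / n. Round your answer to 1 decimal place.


Step 1: S = 100 * theta_v / n
Step 2: S = 100 * 0.17 / 0.36
Step 3: S = 47.2%

47.2


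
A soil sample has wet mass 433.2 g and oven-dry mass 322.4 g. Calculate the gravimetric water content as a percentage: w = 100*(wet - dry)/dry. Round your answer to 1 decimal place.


Step 1: Water mass = wet - dry = 433.2 - 322.4 = 110.8 g
Step 2: w = 100 * water mass / dry mass
Step 3: w = 100 * 110.8 / 322.4 = 34.4%

34.4


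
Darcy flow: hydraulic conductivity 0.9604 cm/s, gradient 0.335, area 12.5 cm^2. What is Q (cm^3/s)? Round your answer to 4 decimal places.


Step 1: Apply Darcy's law: Q = K * i * A
Step 2: Q = 0.9604 * 0.335 * 12.5
Step 3: Q = 4.0217 cm^3/s

4.0217


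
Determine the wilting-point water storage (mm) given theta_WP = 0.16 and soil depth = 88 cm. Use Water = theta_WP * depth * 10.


Step 1: Water (mm) = theta_WP * depth * 10
Step 2: Water = 0.16 * 88 * 10
Step 3: Water = 140.8 mm

140.8


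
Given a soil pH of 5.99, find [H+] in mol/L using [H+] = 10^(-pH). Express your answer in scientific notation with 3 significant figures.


Step 1: [H+] = 10^(-pH)
Step 2: [H+] = 10^(-5.99)
Step 3: [H+] = 1.02e-06 mol/L

1.02e-06


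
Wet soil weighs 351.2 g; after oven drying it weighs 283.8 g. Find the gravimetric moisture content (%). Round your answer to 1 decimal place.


Step 1: Water mass = wet - dry = 351.2 - 283.8 = 67.4 g
Step 2: w = 100 * water mass / dry mass
Step 3: w = 100 * 67.4 / 283.8 = 23.7%

23.7


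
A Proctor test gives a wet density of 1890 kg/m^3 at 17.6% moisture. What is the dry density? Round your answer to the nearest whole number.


Step 1: Dry density = wet density / (1 + w/100)
Step 2: Dry density = 1890 / (1 + 17.6/100)
Step 3: Dry density = 1890 / 1.176
Step 4: Dry density = 1607 kg/m^3

1607


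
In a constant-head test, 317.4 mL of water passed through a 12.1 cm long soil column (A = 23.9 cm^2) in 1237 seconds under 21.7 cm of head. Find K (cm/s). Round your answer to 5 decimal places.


Step 1: K = Q * L / (A * t * h)
Step 2: Numerator = 317.4 * 12.1 = 3840.54
Step 3: Denominator = 23.9 * 1237 * 21.7 = 641545.31
Step 4: K = 3840.54 / 641545.31 = 0.00599 cm/s

0.00599


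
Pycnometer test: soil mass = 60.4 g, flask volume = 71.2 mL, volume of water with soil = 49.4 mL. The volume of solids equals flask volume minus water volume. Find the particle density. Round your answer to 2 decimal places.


Step 1: Volume of solids = flask volume - water volume with soil
Step 2: V_solids = 71.2 - 49.4 = 21.8 mL
Step 3: Particle density = mass / V_solids = 60.4 / 21.8 = 2.77 g/cm^3

2.77


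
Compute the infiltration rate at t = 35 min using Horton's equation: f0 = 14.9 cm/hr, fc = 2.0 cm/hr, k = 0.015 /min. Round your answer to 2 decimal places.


Step 1: f = fc + (f0 - fc) * exp(-k * t)
Step 2: exp(-0.015 * 35) = 0.591555
Step 3: f = 2.0 + (14.9 - 2.0) * 0.591555
Step 4: f = 2.0 + 12.9 * 0.591555
Step 5: f = 9.63 cm/hr

9.63


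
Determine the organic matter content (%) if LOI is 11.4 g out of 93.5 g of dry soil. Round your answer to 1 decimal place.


Step 1: OM% = 100 * LOI / sample mass
Step 2: OM = 100 * 11.4 / 93.5
Step 3: OM = 12.2%

12.2


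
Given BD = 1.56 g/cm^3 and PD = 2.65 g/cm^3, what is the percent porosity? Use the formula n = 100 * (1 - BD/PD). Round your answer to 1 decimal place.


Step 1: Formula: n = 100 * (1 - BD / PD)
Step 2: n = 100 * (1 - 1.56 / 2.65)
Step 3: n = 100 * (1 - 0.58868)
Step 4: n = 41.1%

41.1


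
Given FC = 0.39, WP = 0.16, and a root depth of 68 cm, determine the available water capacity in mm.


Step 1: Available water = (FC - WP) * depth * 10
Step 2: AW = (0.39 - 0.16) * 68 * 10
Step 3: AW = 0.23 * 68 * 10
Step 4: AW = 156.4 mm

156.4


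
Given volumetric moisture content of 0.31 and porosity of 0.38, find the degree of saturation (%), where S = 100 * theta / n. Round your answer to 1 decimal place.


Step 1: S = 100 * theta_v / n
Step 2: S = 100 * 0.31 / 0.38
Step 3: S = 81.6%

81.6


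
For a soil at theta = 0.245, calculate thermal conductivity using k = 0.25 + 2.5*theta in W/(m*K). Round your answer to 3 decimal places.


Step 1: k = 0.25 + 2.5 * theta
Step 2: k = 0.25 + 2.5 * 0.245
Step 3: k = 0.25 + 0.613
Step 4: k = 0.863 W/(m*K)

0.863


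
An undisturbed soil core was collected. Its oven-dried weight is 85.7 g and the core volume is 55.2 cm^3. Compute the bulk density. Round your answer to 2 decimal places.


Step 1: Identify the formula: BD = dry mass / volume
Step 2: Substitute values: BD = 85.7 / 55.2
Step 3: BD = 1.55 g/cm^3

1.55


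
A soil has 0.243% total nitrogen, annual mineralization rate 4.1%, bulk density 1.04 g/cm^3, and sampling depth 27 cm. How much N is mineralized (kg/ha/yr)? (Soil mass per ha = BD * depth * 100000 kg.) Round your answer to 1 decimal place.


Step 1: Soil mass per ha = BD * depth * 100000 = 1.04 * 27 * 100000 = 2808000 kg
Step 2: Total N pool = soil mass * N%/100 = 2808000 * 0.243/100 = 6823.44 kg/ha
Step 3: N mineralized = N pool * rate%/100 = 6823.44 * 4.1/100 = 279.8 kg/ha/yr

279.8


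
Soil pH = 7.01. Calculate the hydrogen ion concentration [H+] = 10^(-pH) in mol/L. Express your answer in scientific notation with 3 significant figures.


Step 1: [H+] = 10^(-pH)
Step 2: [H+] = 10^(-7.01)
Step 3: [H+] = 9.77e-08 mol/L

9.77e-08


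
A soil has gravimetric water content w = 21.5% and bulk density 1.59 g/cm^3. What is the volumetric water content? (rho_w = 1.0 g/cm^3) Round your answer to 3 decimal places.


Step 1: theta = (w / 100) * BD / rho_w
Step 2: theta = (21.5 / 100) * 1.59 / 1.0
Step 3: theta = 0.215 * 1.59
Step 4: theta = 0.342

0.342


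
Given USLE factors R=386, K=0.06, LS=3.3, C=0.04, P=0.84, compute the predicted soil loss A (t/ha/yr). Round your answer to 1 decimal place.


Step 1: A = R * K * LS * C * P
Step 2: R * K = 386 * 0.06 = 23.16
Step 3: (R*K) * LS = 23.16 * 3.3 = 76.428
Step 4: * C * P = 76.428 * 0.04 * 0.84 = 2.6
Step 5: A = 2.6 t/(ha*yr)

2.6


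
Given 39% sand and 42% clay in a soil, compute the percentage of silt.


Step 1: sand + silt + clay = 100%
Step 2: silt = 100 - sand - clay
Step 3: silt = 100 - 39 - 42
Step 4: silt = 19%

19


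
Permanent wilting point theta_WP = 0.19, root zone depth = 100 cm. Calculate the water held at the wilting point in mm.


Step 1: Water (mm) = theta_WP * depth * 10
Step 2: Water = 0.19 * 100 * 10
Step 3: Water = 190.0 mm

190.0


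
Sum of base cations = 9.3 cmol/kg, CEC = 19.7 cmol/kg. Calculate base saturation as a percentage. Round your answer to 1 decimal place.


Step 1: BS = 100 * (sum of bases) / CEC
Step 2: BS = 100 * 9.3 / 19.7
Step 3: BS = 47.2%

47.2


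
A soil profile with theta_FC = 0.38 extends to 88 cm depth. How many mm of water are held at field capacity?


Step 1: Water (mm) = theta_FC * depth (cm) * 10
Step 2: Water = 0.38 * 88 * 10
Step 3: Water = 334.4 mm

334.4


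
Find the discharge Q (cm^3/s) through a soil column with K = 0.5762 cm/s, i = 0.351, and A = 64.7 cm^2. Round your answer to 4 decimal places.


Step 1: Apply Darcy's law: Q = K * i * A
Step 2: Q = 0.5762 * 0.351 * 64.7
Step 3: Q = 13.0853 cm^3/s

13.0853


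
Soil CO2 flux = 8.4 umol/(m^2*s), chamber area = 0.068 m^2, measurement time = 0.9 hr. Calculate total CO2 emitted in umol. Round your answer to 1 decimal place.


Step 1: Convert time to seconds: 0.9 hr * 3600 = 3240.0 s
Step 2: Total = flux * area * time_s
Step 3: Total = 8.4 * 0.068 * 3240.0
Step 4: Total = 1850.7 umol

1850.7


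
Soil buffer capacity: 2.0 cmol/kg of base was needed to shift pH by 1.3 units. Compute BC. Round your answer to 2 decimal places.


Step 1: BC = change in base / change in pH
Step 2: BC = 2.0 / 1.3
Step 3: BC = 1.54 cmol/(kg*pH unit)

1.54


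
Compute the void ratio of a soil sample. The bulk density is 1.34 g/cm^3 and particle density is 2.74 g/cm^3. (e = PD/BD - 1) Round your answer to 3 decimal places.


Step 1: e = PD / BD - 1
Step 2: e = 2.74 / 1.34 - 1
Step 3: e = 2.04478 - 1
Step 4: e = 1.045

1.045


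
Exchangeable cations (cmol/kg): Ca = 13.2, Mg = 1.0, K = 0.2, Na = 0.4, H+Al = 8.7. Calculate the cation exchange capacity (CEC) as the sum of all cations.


Step 1: CEC = Ca + Mg + K + Na + (H+Al)
Step 2: CEC = 13.2 + 1.0 + 0.2 + 0.4 + 8.7
Step 3: CEC = 23.5 cmol/kg

23.5


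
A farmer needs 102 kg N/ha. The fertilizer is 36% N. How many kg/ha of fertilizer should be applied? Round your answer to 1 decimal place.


Step 1: Fertilizer rate = target N / (N content / 100)
Step 2: Rate = 102 / (36 / 100)
Step 3: Rate = 102 / 0.36
Step 4: Rate = 283.3 kg/ha

283.3


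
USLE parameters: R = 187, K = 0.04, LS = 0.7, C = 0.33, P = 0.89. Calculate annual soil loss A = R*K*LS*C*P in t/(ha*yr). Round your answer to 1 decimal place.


Step 1: A = R * K * LS * C * P
Step 2: R * K = 187 * 0.04 = 7.48
Step 3: (R*K) * LS = 7.48 * 0.7 = 5.236
Step 4: * C * P = 5.236 * 0.33 * 0.89 = 1.5
Step 5: A = 1.5 t/(ha*yr)

1.5


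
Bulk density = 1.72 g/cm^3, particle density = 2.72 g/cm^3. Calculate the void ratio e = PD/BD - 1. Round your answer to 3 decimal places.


Step 1: e = PD / BD - 1
Step 2: e = 2.72 / 1.72 - 1
Step 3: e = 1.5814 - 1
Step 4: e = 0.581

0.581


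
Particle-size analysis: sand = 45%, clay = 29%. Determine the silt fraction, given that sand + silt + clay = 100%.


Step 1: sand + silt + clay = 100%
Step 2: silt = 100 - sand - clay
Step 3: silt = 100 - 45 - 29
Step 4: silt = 26%

26


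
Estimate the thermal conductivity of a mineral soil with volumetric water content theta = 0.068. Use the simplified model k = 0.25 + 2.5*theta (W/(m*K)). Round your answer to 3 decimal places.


Step 1: k = 0.25 + 2.5 * theta
Step 2: k = 0.25 + 2.5 * 0.068
Step 3: k = 0.25 + 0.17
Step 4: k = 0.42 W/(m*K)

0.42


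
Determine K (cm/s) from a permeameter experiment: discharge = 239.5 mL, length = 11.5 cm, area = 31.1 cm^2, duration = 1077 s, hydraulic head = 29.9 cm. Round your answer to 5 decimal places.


Step 1: K = Q * L / (A * t * h)
Step 2: Numerator = 239.5 * 11.5 = 2754.25
Step 3: Denominator = 31.1 * 1077 * 29.9 = 1001491.53
Step 4: K = 2754.25 / 1001491.53 = 0.00275 cm/s

0.00275


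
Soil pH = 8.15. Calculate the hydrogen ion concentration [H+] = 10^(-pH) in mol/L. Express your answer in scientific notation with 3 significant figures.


Step 1: [H+] = 10^(-pH)
Step 2: [H+] = 10^(-8.15)
Step 3: [H+] = 7.08e-09 mol/L

7.08e-09


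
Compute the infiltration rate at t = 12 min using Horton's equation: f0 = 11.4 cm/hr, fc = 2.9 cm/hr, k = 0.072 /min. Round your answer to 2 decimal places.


Step 1: f = fc + (f0 - fc) * exp(-k * t)
Step 2: exp(-0.072 * 12) = 0.421473
Step 3: f = 2.9 + (11.4 - 2.9) * 0.421473
Step 4: f = 2.9 + 8.5 * 0.421473
Step 5: f = 6.48 cm/hr

6.48


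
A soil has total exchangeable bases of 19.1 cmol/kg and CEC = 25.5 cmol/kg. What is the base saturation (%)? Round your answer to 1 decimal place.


Step 1: BS = 100 * (sum of bases) / CEC
Step 2: BS = 100 * 19.1 / 25.5
Step 3: BS = 74.9%

74.9
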